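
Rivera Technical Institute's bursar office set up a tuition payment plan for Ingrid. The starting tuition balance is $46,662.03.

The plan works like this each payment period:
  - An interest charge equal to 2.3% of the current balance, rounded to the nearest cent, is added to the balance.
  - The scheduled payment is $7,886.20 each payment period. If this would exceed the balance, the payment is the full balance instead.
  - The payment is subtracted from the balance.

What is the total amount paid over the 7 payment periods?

$50,754.89

Payment period 1: opening $46,662.03; interest $1,073.23 → $47,735.26; payment $7,886.20; balance $39,849.06
Payment period 2: opening $39,849.06; interest $916.53 → $40,765.59; payment $7,886.20; balance $32,879.39
Payment period 3: opening $32,879.39; interest $756.23 → $33,635.62; payment $7,886.20; balance $25,749.42
Payment period 4: opening $25,749.42; interest $592.24 → $26,341.66; payment $7,886.20; balance $18,455.46
Payment period 5: opening $18,455.46; interest $424.48 → $18,879.94; payment $7,886.20; balance $10,993.74
Payment period 6: opening $10,993.74; interest $252.86 → $11,246.60; payment $7,886.20; balance $3,360.40
Payment period 7: opening $3,360.40; interest $77.29 → $3,437.69; payment $3,437.69; balance $0.00
Total paid: $50,754.89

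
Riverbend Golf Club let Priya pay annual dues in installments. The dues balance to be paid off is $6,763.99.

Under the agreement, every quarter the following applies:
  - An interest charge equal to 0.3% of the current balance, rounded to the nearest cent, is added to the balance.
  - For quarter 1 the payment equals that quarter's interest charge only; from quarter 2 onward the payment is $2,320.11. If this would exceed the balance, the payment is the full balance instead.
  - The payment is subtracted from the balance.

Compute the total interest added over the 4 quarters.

$60.44

# | Opening | Interest | Payment | End bal
1 | $6,763.99 | $20.29 | $20.29 | $6,763.99
2 | $6,763.99 | $20.29 | $2,320.11 | $4,464.17
3 | $4,464.17 | $13.39 | $2,320.11 | $2,157.45
4 | $2,157.45 | $6.47 | $2,163.92 | $0.00
Total interest: $20.29 + $20.29 + $13.39 + $6.47 = $60.44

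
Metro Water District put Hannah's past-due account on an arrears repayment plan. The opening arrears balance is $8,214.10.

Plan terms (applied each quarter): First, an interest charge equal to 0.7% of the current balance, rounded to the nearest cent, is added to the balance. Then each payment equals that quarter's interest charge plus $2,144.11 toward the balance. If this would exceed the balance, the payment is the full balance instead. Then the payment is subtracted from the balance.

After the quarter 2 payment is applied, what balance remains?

$3,925.88

Quarter 1: $8,214.10 +$57.50 interest = $8,271.60; pay $2,201.61 → $6,069.99
Quarter 2: $6,069.99 +$42.49 interest = $6,112.48; pay $2,186.60 → $3,925.88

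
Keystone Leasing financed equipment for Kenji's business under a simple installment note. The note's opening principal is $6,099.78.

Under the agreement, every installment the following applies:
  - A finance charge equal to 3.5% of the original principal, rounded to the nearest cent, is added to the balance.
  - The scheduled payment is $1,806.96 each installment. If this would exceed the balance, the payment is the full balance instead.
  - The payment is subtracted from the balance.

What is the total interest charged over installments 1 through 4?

$853.96

Installment 1: $6,099.78 +$213.49 interest = $6,313.27; pay $1,806.96 → $4,506.31
Installment 2: $4,506.31 +$213.49 interest = $4,719.80; pay $1,806.96 → $2,912.84
Installment 3: $2,912.84 +$213.49 interest = $3,126.33; pay $1,806.96 → $1,319.37
Installment 4: $1,319.37 +$213.49 interest = $1,532.86; pay $1,532.86 → $0.00
Total interest: $213.49 + $213.49 + $213.49 + $213.49 = $853.96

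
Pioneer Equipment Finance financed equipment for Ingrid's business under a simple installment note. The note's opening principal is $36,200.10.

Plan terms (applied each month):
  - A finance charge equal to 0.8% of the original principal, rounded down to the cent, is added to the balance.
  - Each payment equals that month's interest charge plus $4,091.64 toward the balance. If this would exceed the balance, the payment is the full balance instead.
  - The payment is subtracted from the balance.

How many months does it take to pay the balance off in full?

Month 1: $36,200.10 +$289.60 interest = $36,489.70; pay $4,381.24 → $32,108.46
Month 2: $32,108.46 +$289.60 interest = $32,398.06; pay $4,381.24 → $28,016.82
Month 3: $28,016.82 +$289.60 interest = $28,306.42; pay $4,381.24 → $23,925.18
Month 4: $23,925.18 +$289.60 interest = $24,214.78; pay $4,381.24 → $19,833.54
Month 5: $19,833.54 +$289.60 interest = $20,123.14; pay $4,381.24 → $15,741.90
Month 6: $15,741.90 +$289.60 interest = $16,031.50; pay $4,381.24 → $11,650.26
Month 7: $11,650.26 +$289.60 interest = $11,939.86; pay $4,381.24 → $7,558.62
Month 8: $7,558.62 +$289.60 interest = $7,848.22; pay $4,381.24 → $3,466.98
Month 9: $3,466.98 +$289.60 interest = $3,756.58; pay $3,756.58 → $0.00
Balance reaches $0.00 in month 9.

9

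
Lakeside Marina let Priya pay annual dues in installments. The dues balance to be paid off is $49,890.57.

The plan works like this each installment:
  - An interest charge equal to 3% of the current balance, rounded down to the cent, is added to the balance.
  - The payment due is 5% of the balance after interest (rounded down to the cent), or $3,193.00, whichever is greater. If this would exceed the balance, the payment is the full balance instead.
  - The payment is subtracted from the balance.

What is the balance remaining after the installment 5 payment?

$40,884.74

Installment 1: $49,890.57 +$1,496.71 interest = $51,387.28; pay $3,193.00 → $48,194.28
Installment 2: $48,194.28 +$1,445.82 interest = $49,640.10; pay $3,193.00 → $46,447.10
Installment 3: $46,447.10 +$1,393.41 interest = $47,840.51; pay $3,193.00 → $44,647.51
Installment 4: $44,647.51 +$1,339.42 interest = $45,986.93; pay $3,193.00 → $42,793.93
Installment 5: $42,793.93 +$1,283.81 interest = $44,077.74; pay $3,193.00 → $40,884.74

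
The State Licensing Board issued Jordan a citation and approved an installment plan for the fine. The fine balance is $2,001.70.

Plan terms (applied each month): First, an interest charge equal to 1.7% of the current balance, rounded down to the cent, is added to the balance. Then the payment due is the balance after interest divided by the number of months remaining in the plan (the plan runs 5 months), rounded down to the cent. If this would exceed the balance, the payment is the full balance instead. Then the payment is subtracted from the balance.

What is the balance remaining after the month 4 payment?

$428.26

Month 1: opening $2,001.70; interest $34.02 → $2,035.72; payment $407.14; balance $1,628.58
Month 2: opening $1,628.58; interest $27.68 → $1,656.26; payment $414.06; balance $1,242.20
Month 3: opening $1,242.20; interest $21.11 → $1,263.31; payment $421.10; balance $842.21
Month 4: opening $842.21; interest $14.31 → $856.52; payment $428.26; balance $428.26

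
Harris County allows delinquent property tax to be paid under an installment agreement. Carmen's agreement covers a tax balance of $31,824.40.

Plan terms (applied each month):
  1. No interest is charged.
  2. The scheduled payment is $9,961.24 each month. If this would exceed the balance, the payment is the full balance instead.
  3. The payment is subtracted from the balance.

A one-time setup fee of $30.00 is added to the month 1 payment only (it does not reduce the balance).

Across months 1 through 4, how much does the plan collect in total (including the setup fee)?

$31,854.40

# | Opening | Payment | Fee | End bal
1 | $31,824.40 | $9,961.24 | $30.00 | $21,863.16
2 | $21,863.16 | $9,961.24 | — | $11,901.92
3 | $11,901.92 | $9,961.24 | — | $1,940.68
4 | $1,940.68 | $1,940.68 | — | $0.00
Total paid: $31,854.40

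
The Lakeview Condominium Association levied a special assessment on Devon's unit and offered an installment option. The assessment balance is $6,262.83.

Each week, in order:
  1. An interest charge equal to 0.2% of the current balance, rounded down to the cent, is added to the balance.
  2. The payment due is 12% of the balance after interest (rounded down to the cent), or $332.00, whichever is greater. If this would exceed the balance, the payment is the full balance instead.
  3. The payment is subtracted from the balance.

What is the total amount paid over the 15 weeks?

Week 1: $6,262.83 +$12.52 interest = $6,275.35; pay $753.04 → $5,522.31
Week 2: $5,522.31 +$11.04 interest = $5,533.35; pay $664.00 → $4,869.35
Week 3: $4,869.35 +$9.73 interest = $4,879.08; pay $585.48 → $4,293.60
Week 4: $4,293.60 +$8.58 interest = $4,302.18; pay $516.26 → $3,785.92
Week 5: $3,785.92 +$7.57 interest = $3,793.49; pay $455.21 → $3,338.28
Week 6: $3,338.28 +$6.67 interest = $3,344.95; pay $401.39 → $2,943.56
Week 7: $2,943.56 +$5.88 interest = $2,949.44; pay $353.93 → $2,595.51
Week 8: $2,595.51 +$5.19 interest = $2,600.70; pay $332.00 → $2,268.70
Week 9: $2,268.70 +$4.53 interest = $2,273.23; pay $332.00 → $1,941.23
Week 10: $1,941.23 +$3.88 interest = $1,945.11; pay $332.00 → $1,613.11
Week 11: $1,613.11 +$3.22 interest = $1,616.33; pay $332.00 → $1,284.33
Week 12: $1,284.33 +$2.56 interest = $1,286.89; pay $332.00 → $954.89
Week 13: $954.89 +$1.90 interest = $956.79; pay $332.00 → $624.79
Week 14: $624.79 +$1.24 interest = $626.03; pay $332.00 → $294.03
Week 15: $294.03 +$0.58 interest = $294.61; pay $294.61 → $0.00
Total paid: $6,347.92

$6,347.92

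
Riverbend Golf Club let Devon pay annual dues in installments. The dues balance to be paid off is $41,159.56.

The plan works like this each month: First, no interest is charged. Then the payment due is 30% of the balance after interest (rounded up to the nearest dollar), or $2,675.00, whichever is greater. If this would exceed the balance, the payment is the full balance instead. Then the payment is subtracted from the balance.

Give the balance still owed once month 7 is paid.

Month 1: opening $41,159.56; payment $12,348.00; balance $28,811.56
Month 2: opening $28,811.56; payment $8,644.00; balance $20,167.56
Month 3: opening $20,167.56; payment $6,051.00; balance $14,116.56
Month 4: opening $14,116.56; payment $4,235.00; balance $9,881.56
Month 5: opening $9,881.56; payment $2,965.00; balance $6,916.56
Month 6: opening $6,916.56; payment $2,675.00; balance $4,241.56
Month 7: opening $4,241.56; payment $2,675.00; balance $1,566.56

$1,566.56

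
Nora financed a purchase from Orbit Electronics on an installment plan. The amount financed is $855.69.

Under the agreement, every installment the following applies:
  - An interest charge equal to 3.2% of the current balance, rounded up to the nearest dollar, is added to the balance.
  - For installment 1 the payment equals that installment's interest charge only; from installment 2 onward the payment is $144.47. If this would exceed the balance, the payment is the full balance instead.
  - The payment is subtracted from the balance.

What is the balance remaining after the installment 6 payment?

$233.34

# | Opening | Interest | Payment | End bal
1 | $855.69 | $28.00 | $28.00 | $855.69
2 | $855.69 | $28.00 | $144.47 | $739.22
3 | $739.22 | $24.00 | $144.47 | $618.75
4 | $618.75 | $20.00 | $144.47 | $494.28
5 | $494.28 | $16.00 | $144.47 | $365.81
6 | $365.81 | $12.00 | $144.47 | $233.34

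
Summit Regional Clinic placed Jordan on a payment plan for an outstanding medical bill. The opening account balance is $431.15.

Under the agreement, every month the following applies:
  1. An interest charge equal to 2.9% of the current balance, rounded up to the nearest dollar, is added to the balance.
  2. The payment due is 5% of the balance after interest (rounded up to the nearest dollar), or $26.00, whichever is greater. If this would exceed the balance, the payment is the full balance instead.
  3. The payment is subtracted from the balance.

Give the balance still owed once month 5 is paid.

Month 1: $431.15 +$13.00 interest = $444.15; pay $26.00 → $418.15
Month 2: $418.15 +$13.00 interest = $431.15; pay $26.00 → $405.15
Month 3: $405.15 +$12.00 interest = $417.15; pay $26.00 → $391.15
Month 4: $391.15 +$12.00 interest = $403.15; pay $26.00 → $377.15
Month 5: $377.15 +$11.00 interest = $388.15; pay $26.00 → $362.15

$362.15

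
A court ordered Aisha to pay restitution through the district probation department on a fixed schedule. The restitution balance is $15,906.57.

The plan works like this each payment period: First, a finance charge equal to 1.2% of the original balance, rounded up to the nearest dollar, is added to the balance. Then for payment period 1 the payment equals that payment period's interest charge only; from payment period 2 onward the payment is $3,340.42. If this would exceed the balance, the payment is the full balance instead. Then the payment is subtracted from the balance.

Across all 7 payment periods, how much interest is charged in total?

$1,337.00

Payment period 1: $15,906.57 +$191.00 interest = $16,097.57; pay $191.00 → $15,906.57
Payment period 2: $15,906.57 +$191.00 interest = $16,097.57; pay $3,340.42 → $12,757.15
Payment period 3: $12,757.15 +$191.00 interest = $12,948.15; pay $3,340.42 → $9,607.73
Payment period 4: $9,607.73 +$191.00 interest = $9,798.73; pay $3,340.42 → $6,458.31
Payment period 5: $6,458.31 +$191.00 interest = $6,649.31; pay $3,340.42 → $3,308.89
Payment period 6: $3,308.89 +$191.00 interest = $3,499.89; pay $3,340.42 → $159.47
Payment period 7: $159.47 +$191.00 interest = $350.47; pay $350.47 → $0.00
Total interest: $191.00 + $191.00 + $191.00 + $191.00 + $191.00 + $191.00 + $191.00 = $1,337.00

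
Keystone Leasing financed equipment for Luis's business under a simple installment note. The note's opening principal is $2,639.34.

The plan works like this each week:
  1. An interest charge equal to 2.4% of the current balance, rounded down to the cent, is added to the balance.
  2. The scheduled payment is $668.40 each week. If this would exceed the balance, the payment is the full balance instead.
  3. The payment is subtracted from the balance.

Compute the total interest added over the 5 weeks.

$167.96

# | Opening | Interest | Payment | End bal
1 | $2,639.34 | $63.34 | $668.40 | $2,034.28
2 | $2,034.28 | $48.82 | $668.40 | $1,414.70
3 | $1,414.70 | $33.95 | $668.40 | $780.25
4 | $780.25 | $18.72 | $668.40 | $130.57
5 | $130.57 | $3.13 | $133.70 | $0.00
Total interest: $63.34 + $48.82 + $33.95 + $18.72 + $3.13 = $167.96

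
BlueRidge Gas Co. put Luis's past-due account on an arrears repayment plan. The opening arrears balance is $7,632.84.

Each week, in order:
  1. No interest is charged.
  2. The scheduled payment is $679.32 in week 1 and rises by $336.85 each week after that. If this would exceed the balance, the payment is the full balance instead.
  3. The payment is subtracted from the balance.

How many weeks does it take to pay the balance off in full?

6

Week 1: opening $7,632.84; payment $679.32; balance $6,953.52
Week 2: opening $6,953.52; payment $1,016.17; balance $5,937.35
Week 3: opening $5,937.35; payment $1,353.02; balance $4,584.33
Week 4: opening $4,584.33; payment $1,689.87; balance $2,894.46
Week 5: opening $2,894.46; payment $2,026.72; balance $867.74
Week 6: opening $867.74; payment $867.74; balance $0.00
Balance reaches $0.00 in week 6.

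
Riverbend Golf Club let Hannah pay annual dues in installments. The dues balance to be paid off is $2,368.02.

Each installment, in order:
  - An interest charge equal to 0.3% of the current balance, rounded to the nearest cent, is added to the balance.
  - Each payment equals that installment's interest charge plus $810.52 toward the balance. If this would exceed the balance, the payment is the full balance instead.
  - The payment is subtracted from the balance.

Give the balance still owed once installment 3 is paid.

Installment 1: $2,368.02 +$7.10 interest = $2,375.12; pay $817.62 → $1,557.50
Installment 2: $1,557.50 +$4.67 interest = $1,562.17; pay $815.19 → $746.98
Installment 3: $746.98 +$2.24 interest = $749.22; pay $749.22 → $0.00

$0.00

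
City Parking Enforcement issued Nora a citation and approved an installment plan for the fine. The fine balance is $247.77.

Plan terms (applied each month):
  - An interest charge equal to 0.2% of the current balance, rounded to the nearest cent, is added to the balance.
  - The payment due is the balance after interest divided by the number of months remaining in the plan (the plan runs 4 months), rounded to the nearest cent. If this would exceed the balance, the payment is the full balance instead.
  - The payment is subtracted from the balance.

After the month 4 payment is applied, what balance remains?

$0.00

# | Opening | Interest | Payment | End bal
1 | $247.77 | $0.50 | $62.07 | $186.20
2 | $186.20 | $0.37 | $62.19 | $124.38
3 | $124.38 | $0.25 | $62.32 | $62.31
4 | $62.31 | $0.12 | $62.43 | $0.00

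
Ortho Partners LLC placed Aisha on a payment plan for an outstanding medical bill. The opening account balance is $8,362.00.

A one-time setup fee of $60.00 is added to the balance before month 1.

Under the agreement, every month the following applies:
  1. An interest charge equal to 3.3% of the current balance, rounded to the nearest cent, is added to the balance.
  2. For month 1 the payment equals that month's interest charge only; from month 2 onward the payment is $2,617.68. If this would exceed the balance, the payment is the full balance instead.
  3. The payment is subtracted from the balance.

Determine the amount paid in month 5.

$1,207.11

Month 1: opening $8,422.00; interest $277.93 → $8,699.93; payment $277.93; balance $8,422.00
Month 2: opening $8,422.00; interest $277.93 → $8,699.93; payment $2,617.68; balance $6,082.25
Month 3: opening $6,082.25; interest $200.71 → $6,282.96; payment $2,617.68; balance $3,665.28
Month 4: opening $3,665.28; interest $120.95 → $3,786.23; payment $2,617.68; balance $1,168.55
Month 5: opening $1,168.55; interest $38.56 → $1,207.11; payment $1,207.11; balance $0.00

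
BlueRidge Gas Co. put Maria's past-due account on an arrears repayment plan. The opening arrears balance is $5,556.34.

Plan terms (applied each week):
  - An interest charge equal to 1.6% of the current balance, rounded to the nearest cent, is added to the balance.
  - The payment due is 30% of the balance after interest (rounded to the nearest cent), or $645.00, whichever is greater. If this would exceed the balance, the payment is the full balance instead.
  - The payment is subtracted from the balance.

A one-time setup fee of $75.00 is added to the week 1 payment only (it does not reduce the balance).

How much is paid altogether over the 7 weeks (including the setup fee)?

Week 1: opening $5,556.34; interest $88.90 → $5,645.24; payment $1,693.57 (+ $75.00 fee); balance $3,951.67
Week 2: opening $3,951.67; interest $63.23 → $4,014.90; payment $1,204.47; balance $2,810.43
Week 3: opening $2,810.43; interest $44.97 → $2,855.40; payment $856.62; balance $1,998.78
Week 4: opening $1,998.78; interest $31.98 → $2,030.76; payment $645.00; balance $1,385.76
Week 5: opening $1,385.76; interest $22.17 → $1,407.93; payment $645.00; balance $762.93
Week 6: opening $762.93; interest $12.21 → $775.14; payment $645.00; balance $130.14
Week 7: opening $130.14; interest $2.08 → $132.22; payment $132.22; balance $0.00
Total paid: $5,896.88

$5,896.88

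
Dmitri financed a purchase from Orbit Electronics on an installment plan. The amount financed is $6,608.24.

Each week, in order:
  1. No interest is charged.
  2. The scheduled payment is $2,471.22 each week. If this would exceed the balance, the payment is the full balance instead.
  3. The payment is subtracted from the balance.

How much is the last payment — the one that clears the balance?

Week 1: opening $6,608.24; payment $2,471.22; balance $4,137.02
Week 2: opening $4,137.02; payment $2,471.22; balance $1,665.80
Week 3: opening $1,665.80; payment $1,665.80; balance $0.00

$1,665.80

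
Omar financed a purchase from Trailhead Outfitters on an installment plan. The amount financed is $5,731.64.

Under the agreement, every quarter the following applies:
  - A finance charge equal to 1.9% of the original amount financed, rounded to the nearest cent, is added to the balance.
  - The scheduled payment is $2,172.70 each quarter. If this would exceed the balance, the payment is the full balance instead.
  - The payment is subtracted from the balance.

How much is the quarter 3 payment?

$1,712.94

Quarter 1: $5,731.64 +$108.90 interest = $5,840.54; pay $2,172.70 → $3,667.84
Quarter 2: $3,667.84 +$108.90 interest = $3,776.74; pay $2,172.70 → $1,604.04
Quarter 3: $1,604.04 +$108.90 interest = $1,712.94; pay $1,712.94 → $0.00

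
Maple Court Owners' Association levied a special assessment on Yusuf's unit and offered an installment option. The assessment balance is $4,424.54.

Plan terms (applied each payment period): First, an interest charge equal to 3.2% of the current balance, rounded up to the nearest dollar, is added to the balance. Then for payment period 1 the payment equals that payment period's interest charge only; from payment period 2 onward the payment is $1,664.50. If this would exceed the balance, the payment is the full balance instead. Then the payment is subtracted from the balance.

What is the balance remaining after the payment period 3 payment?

$1,330.54

# | Opening | Interest | Payment | End bal
1 | $4,424.54 | $142.00 | $142.00 | $4,424.54
2 | $4,424.54 | $142.00 | $1,664.50 | $2,902.04
3 | $2,902.04 | $93.00 | $1,664.50 | $1,330.54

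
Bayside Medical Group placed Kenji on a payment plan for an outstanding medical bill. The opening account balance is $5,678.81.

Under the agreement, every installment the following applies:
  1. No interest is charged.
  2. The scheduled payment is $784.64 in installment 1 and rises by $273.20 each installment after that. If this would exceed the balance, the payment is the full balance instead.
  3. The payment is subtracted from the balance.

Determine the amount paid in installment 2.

# | Opening | Payment | End bal
1 | $5,678.81 | $784.64 | $4,894.17
2 | $4,894.17 | $1,057.84 | $3,836.33

$1,057.84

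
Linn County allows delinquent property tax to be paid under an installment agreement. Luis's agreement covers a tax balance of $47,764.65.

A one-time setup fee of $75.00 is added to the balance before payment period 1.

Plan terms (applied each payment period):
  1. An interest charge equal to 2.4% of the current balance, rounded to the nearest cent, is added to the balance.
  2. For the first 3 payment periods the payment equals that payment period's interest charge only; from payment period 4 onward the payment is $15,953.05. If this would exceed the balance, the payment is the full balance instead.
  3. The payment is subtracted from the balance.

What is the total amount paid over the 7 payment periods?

Payment period 1: opening $47,839.65; interest $1,148.15 → $48,987.80; payment $1,148.15; balance $47,839.65
Payment period 2: opening $47,839.65; interest $1,148.15 → $48,987.80; payment $1,148.15; balance $47,839.65
Payment period 3: opening $47,839.65; interest $1,148.15 → $48,987.80; payment $1,148.15; balance $47,839.65
Payment period 4: opening $47,839.65; interest $1,148.15 → $48,987.80; payment $15,953.05; balance $33,034.75
Payment period 5: opening $33,034.75; interest $792.83 → $33,827.58; payment $15,953.05; balance $17,874.53
Payment period 6: opening $17,874.53; interest $428.99 → $18,303.52; payment $15,953.05; balance $2,350.47
Payment period 7: opening $2,350.47; interest $56.41 → $2,406.88; payment $2,406.88; balance $0.00
Total paid: $53,710.48

$53,710.48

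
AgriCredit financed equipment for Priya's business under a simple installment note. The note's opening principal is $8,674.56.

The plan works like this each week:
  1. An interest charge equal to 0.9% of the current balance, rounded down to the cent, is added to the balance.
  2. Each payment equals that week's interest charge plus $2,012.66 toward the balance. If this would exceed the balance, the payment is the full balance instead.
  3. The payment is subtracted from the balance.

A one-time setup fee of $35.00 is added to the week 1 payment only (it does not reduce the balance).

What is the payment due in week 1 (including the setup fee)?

$2,125.73

Week 1: opening $8,674.56; interest $78.07 → $8,752.63; payment $2,090.73 (+ $35.00 fee); balance $6,661.90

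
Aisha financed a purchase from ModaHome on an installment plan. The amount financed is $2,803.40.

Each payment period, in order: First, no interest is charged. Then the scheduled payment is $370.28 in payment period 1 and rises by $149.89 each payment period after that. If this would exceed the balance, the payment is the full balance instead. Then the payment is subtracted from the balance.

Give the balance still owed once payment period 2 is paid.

$1,912.95

Payment period 1: opening $2,803.40; payment $370.28; balance $2,433.12
Payment period 2: opening $2,433.12; payment $520.17; balance $1,912.95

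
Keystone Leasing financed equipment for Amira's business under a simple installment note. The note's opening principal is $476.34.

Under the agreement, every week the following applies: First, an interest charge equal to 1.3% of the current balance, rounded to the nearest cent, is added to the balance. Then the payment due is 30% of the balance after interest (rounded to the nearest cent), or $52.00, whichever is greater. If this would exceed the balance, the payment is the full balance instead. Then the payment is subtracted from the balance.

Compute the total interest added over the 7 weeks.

Week 1: opening $476.34; interest $6.19 → $482.53; payment $144.76; balance $337.77
Week 2: opening $337.77; interest $4.39 → $342.16; payment $102.65; balance $239.51
Week 3: opening $239.51; interest $3.11 → $242.62; payment $72.79; balance $169.83
Week 4: opening $169.83; interest $2.21 → $172.04; payment $52.00; balance $120.04
Week 5: opening $120.04; interest $1.56 → $121.60; payment $52.00; balance $69.60
Week 6: opening $69.60; interest $0.90 → $70.50; payment $52.00; balance $18.50
Week 7: opening $18.50; interest $0.24 → $18.74; payment $18.74; balance $0.00
Total interest: $6.19 + $4.39 + $3.11 + $2.21 + $1.56 + $0.90 + $0.24 = $18.60

$18.60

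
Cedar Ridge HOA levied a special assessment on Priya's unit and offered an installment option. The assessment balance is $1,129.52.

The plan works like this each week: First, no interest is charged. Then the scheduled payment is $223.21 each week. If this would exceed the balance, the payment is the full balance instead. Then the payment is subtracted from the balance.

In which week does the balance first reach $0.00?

6

Week 1: opening $1,129.52; payment $223.21; balance $906.31
Week 2: opening $906.31; payment $223.21; balance $683.10
Week 3: opening $683.10; payment $223.21; balance $459.89
Week 4: opening $459.89; payment $223.21; balance $236.68
Week 5: opening $236.68; payment $223.21; balance $13.47
Week 6: opening $13.47; payment $13.47; balance $0.00
Balance reaches $0.00 in week 6.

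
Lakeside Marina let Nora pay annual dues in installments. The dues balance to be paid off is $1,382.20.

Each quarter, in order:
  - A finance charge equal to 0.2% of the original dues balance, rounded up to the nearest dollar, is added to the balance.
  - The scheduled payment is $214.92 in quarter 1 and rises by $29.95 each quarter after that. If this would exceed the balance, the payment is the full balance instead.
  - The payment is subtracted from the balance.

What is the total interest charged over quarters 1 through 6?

Quarter 1: opening $1,382.20; interest $3.00 → $1,385.20; payment $214.92; balance $1,170.28
Quarter 2: opening $1,170.28; interest $3.00 → $1,173.28; payment $244.87; balance $928.41
Quarter 3: opening $928.41; interest $3.00 → $931.41; payment $274.82; balance $656.59
Quarter 4: opening $656.59; interest $3.00 → $659.59; payment $304.77; balance $354.82
Quarter 5: opening $354.82; interest $3.00 → $357.82; payment $334.72; balance $23.10
Quarter 6: opening $23.10; interest $3.00 → $26.10; payment $26.10; balance $0.00
Total interest: $3.00 + $3.00 + $3.00 + $3.00 + $3.00 + $3.00 = $18.00

$18.00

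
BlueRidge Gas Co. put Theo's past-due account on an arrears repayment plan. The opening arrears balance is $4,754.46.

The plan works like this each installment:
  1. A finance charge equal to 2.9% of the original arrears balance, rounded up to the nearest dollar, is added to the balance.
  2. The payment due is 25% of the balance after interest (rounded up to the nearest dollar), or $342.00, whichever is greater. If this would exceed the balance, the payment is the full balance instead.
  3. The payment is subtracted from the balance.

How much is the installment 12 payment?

Installment 1: opening $4,754.46; interest $138.00 → $4,892.46; payment $1,224.00; balance $3,668.46
Installment 2: opening $3,668.46; interest $138.00 → $3,806.46; payment $952.00; balance $2,854.46
Installment 3: opening $2,854.46; interest $138.00 → $2,992.46; payment $749.00; balance $2,243.46
Installment 4: opening $2,243.46; interest $138.00 → $2,381.46; payment $596.00; balance $1,785.46
Installment 5: opening $1,785.46; interest $138.00 → $1,923.46; payment $481.00; balance $1,442.46
Installment 6: opening $1,442.46; interest $138.00 → $1,580.46; payment $396.00; balance $1,184.46
Installment 7: opening $1,184.46; interest $138.00 → $1,322.46; payment $342.00; balance $980.46
Installment 8: opening $980.46; interest $138.00 → $1,118.46; payment $342.00; balance $776.46
Installment 9: opening $776.46; interest $138.00 → $914.46; payment $342.00; balance $572.46
Installment 10: opening $572.46; interest $138.00 → $710.46; payment $342.00; balance $368.46
Installment 11: opening $368.46; interest $138.00 → $506.46; payment $342.00; balance $164.46
Installment 12: opening $164.46; interest $138.00 → $302.46; payment $302.46; balance $0.00

$302.46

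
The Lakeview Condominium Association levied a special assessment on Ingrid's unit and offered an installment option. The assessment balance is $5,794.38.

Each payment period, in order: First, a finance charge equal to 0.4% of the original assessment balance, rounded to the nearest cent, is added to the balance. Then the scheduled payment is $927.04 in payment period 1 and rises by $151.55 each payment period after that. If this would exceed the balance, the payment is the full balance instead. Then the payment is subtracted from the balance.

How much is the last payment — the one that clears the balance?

Payment period 1: opening $5,794.38; interest $23.18 → $5,817.56; payment $927.04; balance $4,890.52
Payment period 2: opening $4,890.52; interest $23.18 → $4,913.70; payment $1,078.59; balance $3,835.11
Payment period 3: opening $3,835.11; interest $23.18 → $3,858.29; payment $1,230.14; balance $2,628.15
Payment period 4: opening $2,628.15; interest $23.18 → $2,651.33; payment $1,381.69; balance $1,269.64
Payment period 5: opening $1,269.64; interest $23.18 → $1,292.82; payment $1,292.82; balance $0.00

$1,292.82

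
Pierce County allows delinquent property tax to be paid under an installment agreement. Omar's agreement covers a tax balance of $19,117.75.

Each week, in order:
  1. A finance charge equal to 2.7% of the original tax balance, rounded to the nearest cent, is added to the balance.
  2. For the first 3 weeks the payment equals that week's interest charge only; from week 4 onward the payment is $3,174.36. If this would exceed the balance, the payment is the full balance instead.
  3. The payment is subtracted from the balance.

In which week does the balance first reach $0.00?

Week 1: opening $19,117.75; interest $516.18 → $19,633.93; payment $516.18; balance $19,117.75
Week 2: opening $19,117.75; interest $516.18 → $19,633.93; payment $516.18; balance $19,117.75
Week 3: opening $19,117.75; interest $516.18 → $19,633.93; payment $516.18; balance $19,117.75
Week 4: opening $19,117.75; interest $516.18 → $19,633.93; payment $3,174.36; balance $16,459.57
Week 5: opening $16,459.57; interest $516.18 → $16,975.75; payment $3,174.36; balance $13,801.39
Week 6: opening $13,801.39; interest $516.18 → $14,317.57; payment $3,174.36; balance $11,143.21
Week 7: opening $11,143.21; interest $516.18 → $11,659.39; payment $3,174.36; balance $8,485.03
Week 8: opening $8,485.03; interest $516.18 → $9,001.21; payment $3,174.36; balance $5,826.85
Week 9: opening $5,826.85; interest $516.18 → $6,343.03; payment $3,174.36; balance $3,168.67
Week 10: opening $3,168.67; interest $516.18 → $3,684.85; payment $3,174.36; balance $510.49
Week 11: opening $510.49; interest $516.18 → $1,026.67; payment $1,026.67; balance $0.00
Balance reaches $0.00 in week 11.

11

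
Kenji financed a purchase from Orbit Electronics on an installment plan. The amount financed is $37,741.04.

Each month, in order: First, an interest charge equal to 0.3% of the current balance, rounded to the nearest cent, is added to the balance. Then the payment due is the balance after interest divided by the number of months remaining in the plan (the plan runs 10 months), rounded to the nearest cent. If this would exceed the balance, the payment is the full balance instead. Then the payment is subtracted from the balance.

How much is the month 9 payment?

$3,877.23

Month 1: opening $37,741.04; interest $113.22 → $37,854.26; payment $3,785.43; balance $34,068.83
Month 2: opening $34,068.83; interest $102.21 → $34,171.04; payment $3,796.78; balance $30,374.26
Month 3: opening $30,374.26; interest $91.12 → $30,465.38; payment $3,808.17; balance $26,657.21
Month 4: opening $26,657.21; interest $79.97 → $26,737.18; payment $3,819.60; balance $22,917.58
Month 5: opening $22,917.58; interest $68.75 → $22,986.33; payment $3,831.06; balance $19,155.27
Month 6: opening $19,155.27; interest $57.47 → $19,212.74; payment $3,842.55; balance $15,370.19
Month 7: opening $15,370.19; interest $46.11 → $15,416.30; payment $3,854.08; balance $11,562.22
Month 8: opening $11,562.22; interest $34.69 → $11,596.91; payment $3,865.64; balance $7,731.27
Month 9: opening $7,731.27; interest $23.19 → $7,754.46; payment $3,877.23; balance $3,877.23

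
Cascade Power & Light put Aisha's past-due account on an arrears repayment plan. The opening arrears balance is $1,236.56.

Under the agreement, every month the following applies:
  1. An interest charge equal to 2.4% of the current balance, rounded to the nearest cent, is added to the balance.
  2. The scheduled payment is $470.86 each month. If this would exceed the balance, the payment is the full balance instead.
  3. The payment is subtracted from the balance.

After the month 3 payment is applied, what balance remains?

# | Opening | Interest | Payment | End bal
1 | $1,236.56 | $29.68 | $470.86 | $795.38
2 | $795.38 | $19.09 | $470.86 | $343.61
3 | $343.61 | $8.25 | $351.86 | $0.00

$0.00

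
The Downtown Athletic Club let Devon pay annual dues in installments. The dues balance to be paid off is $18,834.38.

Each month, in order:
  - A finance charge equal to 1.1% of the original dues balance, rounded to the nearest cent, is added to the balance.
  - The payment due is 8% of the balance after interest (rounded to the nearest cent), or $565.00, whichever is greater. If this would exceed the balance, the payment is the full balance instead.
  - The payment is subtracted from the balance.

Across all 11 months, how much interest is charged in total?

$2,278.98

Month 1: opening $18,834.38; interest $207.18 → $19,041.56; payment $1,523.32; balance $17,518.24
Month 2: opening $17,518.24; interest $207.18 → $17,725.42; payment $1,418.03; balance $16,307.39
Month 3: opening $16,307.39; interest $207.18 → $16,514.57; payment $1,321.17; balance $15,193.40
Month 4: opening $15,193.40; interest $207.18 → $15,400.58; payment $1,232.05; balance $14,168.53
Month 5: opening $14,168.53; interest $207.18 → $14,375.71; payment $1,150.06; balance $13,225.65
Month 6: opening $13,225.65; interest $207.18 → $13,432.83; payment $1,074.63; balance $12,358.20
Month 7: opening $12,358.20; interest $207.18 → $12,565.38; payment $1,005.23; balance $11,560.15
Month 8: opening $11,560.15; interest $207.18 → $11,767.33; payment $941.39; balance $10,825.94
Month 9: opening $10,825.94; interest $207.18 → $11,033.12; payment $882.65; balance $10,150.47
Month 10: opening $10,150.47; interest $207.18 → $10,357.65; payment $828.61; balance $9,529.04
Month 11: opening $9,529.04; interest $207.18 → $9,736.22; payment $778.90; balance $8,957.32
Total interest: $207.18 + $207.18 + $207.18 + $207.18 + $207.18 + $207.18 + $207.18 + $207.18 + $207.18 + $207.18 + $207.18 = $2,278.98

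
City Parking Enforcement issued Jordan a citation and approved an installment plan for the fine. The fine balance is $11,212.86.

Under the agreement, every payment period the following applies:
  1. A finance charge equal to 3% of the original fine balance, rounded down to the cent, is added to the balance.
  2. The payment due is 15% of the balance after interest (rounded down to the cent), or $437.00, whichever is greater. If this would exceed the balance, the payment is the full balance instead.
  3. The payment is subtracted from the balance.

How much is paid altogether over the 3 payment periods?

# | Opening | Interest | Payment | End bal
1 | $11,212.86 | $336.38 | $1,732.38 | $9,816.86
2 | $9,816.86 | $336.38 | $1,522.98 | $8,630.26
3 | $8,630.26 | $336.38 | $1,344.99 | $7,621.65
Total paid: $4,600.35

$4,600.35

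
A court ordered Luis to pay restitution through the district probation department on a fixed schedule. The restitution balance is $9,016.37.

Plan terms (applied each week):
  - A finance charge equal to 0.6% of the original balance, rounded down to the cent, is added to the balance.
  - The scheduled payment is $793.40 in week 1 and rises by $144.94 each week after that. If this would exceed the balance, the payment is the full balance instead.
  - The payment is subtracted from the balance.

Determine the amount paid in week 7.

$1,663.04

# | Opening | Interest | Payment | End bal
1 | $9,016.37 | $54.09 | $793.40 | $8,277.06
2 | $8,277.06 | $54.09 | $938.34 | $7,392.81
3 | $7,392.81 | $54.09 | $1,083.28 | $6,363.62
4 | $6,363.62 | $54.09 | $1,228.22 | $5,189.49
5 | $5,189.49 | $54.09 | $1,373.16 | $3,870.42
6 | $3,870.42 | $54.09 | $1,518.10 | $2,406.41
7 | $2,406.41 | $54.09 | $1,663.04 | $797.46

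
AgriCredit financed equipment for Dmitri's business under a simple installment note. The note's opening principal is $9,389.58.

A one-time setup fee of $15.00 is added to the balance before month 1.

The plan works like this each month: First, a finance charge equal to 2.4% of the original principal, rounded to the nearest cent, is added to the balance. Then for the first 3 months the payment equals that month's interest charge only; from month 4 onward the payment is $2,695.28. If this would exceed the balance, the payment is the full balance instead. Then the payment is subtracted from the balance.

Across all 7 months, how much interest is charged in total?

$1,577.45

# | Opening | Interest | Payment | End bal
1 | $9,404.58 | $225.35 | $225.35 | $9,404.58
2 | $9,404.58 | $225.35 | $225.35 | $9,404.58
3 | $9,404.58 | $225.35 | $225.35 | $9,404.58
4 | $9,404.58 | $225.35 | $2,695.28 | $6,934.65
5 | $6,934.65 | $225.35 | $2,695.28 | $4,464.72
6 | $4,464.72 | $225.35 | $2,695.28 | $1,994.79
7 | $1,994.79 | $225.35 | $2,220.14 | $0.00
Total interest: $225.35 + $225.35 + $225.35 + $225.35 + $225.35 + $225.35 + $225.35 = $1,577.45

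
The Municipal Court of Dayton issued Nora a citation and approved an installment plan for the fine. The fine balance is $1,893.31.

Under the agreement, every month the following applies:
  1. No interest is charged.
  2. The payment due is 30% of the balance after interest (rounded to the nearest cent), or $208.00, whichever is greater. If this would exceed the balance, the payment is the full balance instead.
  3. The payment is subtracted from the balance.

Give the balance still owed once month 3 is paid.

# | Opening | Payment | End bal
1 | $1,893.31 | $567.99 | $1,325.32
2 | $1,325.32 | $397.60 | $927.72
3 | $927.72 | $278.32 | $649.40

$649.40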